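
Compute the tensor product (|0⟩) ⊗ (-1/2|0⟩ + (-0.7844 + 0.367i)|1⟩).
-1/2|00⟩ + (-0.7844 + 0.367i)|01⟩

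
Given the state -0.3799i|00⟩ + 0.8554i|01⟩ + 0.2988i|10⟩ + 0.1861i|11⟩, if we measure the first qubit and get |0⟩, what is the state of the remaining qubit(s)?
-0.4059i|0⟩ + 0.9139i|1⟩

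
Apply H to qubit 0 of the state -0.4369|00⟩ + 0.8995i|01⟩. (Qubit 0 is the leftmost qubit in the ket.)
-0.3089|00⟩ + 0.636i|01⟩ - 0.3089|10⟩ + 0.636i|11⟩

H on qubit 0 mixes each pair of kets that differ only in qubit 0: amplitudes (a, b) of (|…0…⟩, |…1…⟩) become ((a + b)/√2, (a − b)/√2). Kets absent from the input have amplitude 0.
(|00⟩, |10⟩): (a, b) = (-0.4369, 0) → (-0.3089, -0.3089)
(|01⟩, |11⟩): (a, b) = (0.8995i, 0) → (0.636i, 0.636i)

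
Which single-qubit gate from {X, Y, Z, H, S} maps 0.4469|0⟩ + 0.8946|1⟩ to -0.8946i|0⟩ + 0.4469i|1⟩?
Y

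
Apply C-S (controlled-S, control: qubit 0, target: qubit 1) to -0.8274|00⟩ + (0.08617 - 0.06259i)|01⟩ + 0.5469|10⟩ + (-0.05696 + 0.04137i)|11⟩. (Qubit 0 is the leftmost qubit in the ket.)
-0.8274|00⟩ + (0.08617 - 0.06259i)|01⟩ + 0.5469|10⟩ + (-0.04137 - 0.05696i)|11⟩

C-S leaves the control-|0⟩ kets |00⟩, |01⟩ unchanged and applies S to qubit 1 on the control-|1⟩ pair (|10⟩, |11⟩).
S = [[1, 0], [0, i]].
With a = amp(|10⟩) = 0.5469 and b = amp(|11⟩) = (-0.05696 + 0.04137i):
new amp(|10⟩) = (1)·a = 0.5469
new amp(|11⟩) = (i)·b = (-0.04137 - 0.05696i)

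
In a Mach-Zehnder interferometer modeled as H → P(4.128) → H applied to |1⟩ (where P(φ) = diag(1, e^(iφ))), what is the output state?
(0.7758 + 0.417i)|0⟩ + (0.2242 - 0.417i)|1⟩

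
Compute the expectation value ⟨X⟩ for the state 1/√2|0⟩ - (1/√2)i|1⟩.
0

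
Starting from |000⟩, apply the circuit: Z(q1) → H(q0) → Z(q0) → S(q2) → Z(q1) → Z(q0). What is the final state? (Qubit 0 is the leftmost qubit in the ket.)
1/√2|000⟩ + 1/√2|100⟩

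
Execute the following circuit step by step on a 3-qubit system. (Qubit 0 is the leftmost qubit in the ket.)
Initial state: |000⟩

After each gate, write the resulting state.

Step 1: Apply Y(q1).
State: i|010⟩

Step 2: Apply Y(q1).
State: |000⟩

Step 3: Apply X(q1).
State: |010⟩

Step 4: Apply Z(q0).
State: |010⟩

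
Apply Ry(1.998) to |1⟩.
-0.8409|0⟩ + 0.5411|1⟩

Ry(1.998) = [[cos(θ/2), −sin(θ/2)], [sin(θ/2), cos(θ/2)]]; θ = 1.998, cos(θ/2) ≈ 0.541144, sin(θ/2) ≈ 0.84093.
With a = amp(|0⟩) = 0 and b = amp(|1⟩) = 1:
new amp(|0⟩) = (0.541144)·a + (-0.84093)·b = -0.8409
new amp(|1⟩) = (0.84093)·a + (0.541144)·b = 0.5411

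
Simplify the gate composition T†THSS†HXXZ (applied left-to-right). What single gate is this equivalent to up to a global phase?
Z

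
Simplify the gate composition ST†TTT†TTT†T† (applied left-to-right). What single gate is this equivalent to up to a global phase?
S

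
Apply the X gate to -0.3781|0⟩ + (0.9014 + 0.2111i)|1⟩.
(0.9014 + 0.2111i)|0⟩ - 0.3781|1⟩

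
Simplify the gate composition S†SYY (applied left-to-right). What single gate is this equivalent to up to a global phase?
I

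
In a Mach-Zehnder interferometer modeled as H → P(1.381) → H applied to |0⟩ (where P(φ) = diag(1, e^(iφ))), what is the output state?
(0.5943 + 0.491i)|0⟩ + (0.4057 - 0.491i)|1⟩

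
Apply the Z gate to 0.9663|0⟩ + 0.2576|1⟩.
0.9663|0⟩ - 0.2576|1⟩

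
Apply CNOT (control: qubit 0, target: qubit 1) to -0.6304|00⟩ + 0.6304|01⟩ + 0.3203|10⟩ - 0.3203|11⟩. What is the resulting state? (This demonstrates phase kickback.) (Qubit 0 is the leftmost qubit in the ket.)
-0.6304|00⟩ + 0.6304|01⟩ - 0.3203|10⟩ + 0.3203|11⟩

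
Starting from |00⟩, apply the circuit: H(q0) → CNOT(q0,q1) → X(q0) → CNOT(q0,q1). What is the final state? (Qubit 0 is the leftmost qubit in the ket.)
1/√2|01⟩ + 1/√2|11⟩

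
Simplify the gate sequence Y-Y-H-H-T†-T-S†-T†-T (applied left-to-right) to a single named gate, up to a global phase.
S†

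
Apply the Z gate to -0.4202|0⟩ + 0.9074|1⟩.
-0.4202|0⟩ - 0.9074|1⟩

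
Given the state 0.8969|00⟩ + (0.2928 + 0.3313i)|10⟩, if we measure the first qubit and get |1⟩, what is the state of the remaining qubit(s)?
(0.6622 + 0.7493i)|0⟩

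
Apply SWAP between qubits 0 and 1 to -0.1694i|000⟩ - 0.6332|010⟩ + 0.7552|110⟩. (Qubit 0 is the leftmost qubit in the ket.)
-0.1694i|000⟩ - 0.6332|100⟩ + 0.7552|110⟩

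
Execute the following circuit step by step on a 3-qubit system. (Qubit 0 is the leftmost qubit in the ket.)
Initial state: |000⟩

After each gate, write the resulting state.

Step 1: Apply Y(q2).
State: i|001⟩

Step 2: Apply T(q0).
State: i|001⟩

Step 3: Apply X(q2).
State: i|000⟩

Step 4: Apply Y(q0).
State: -|100⟩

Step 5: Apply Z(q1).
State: -|100⟩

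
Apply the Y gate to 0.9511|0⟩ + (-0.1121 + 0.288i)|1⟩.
(0.288 + 0.1121i)|0⟩ + 0.9511i|1⟩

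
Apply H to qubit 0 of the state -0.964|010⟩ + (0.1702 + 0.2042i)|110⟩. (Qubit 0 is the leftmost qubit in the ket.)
(-0.5613 + 0.1444i)|010⟩ + (-0.802 - 0.1444i)|110⟩

H on qubit 0 mixes each pair of kets that differ only in qubit 0: amplitudes (a, b) of (|…0…⟩, |…1…⟩) become ((a + b)/√2, (a − b)/√2). Kets absent from the input have amplitude 0.
(|010⟩, |110⟩): (a, b) = (-0.964, (0.1702 + 0.2042i)) → ((-0.5613 + 0.1444i), (-0.802 - 0.1444i))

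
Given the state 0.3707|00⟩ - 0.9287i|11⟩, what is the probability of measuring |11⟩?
0.8625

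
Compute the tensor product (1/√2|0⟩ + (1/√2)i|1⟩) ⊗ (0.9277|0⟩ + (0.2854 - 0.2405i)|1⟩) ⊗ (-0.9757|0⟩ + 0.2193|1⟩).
-0.64|000⟩ + 0.1439|001⟩ + (-0.1969 + 0.1659i)|010⟩ + (0.04426 - 0.03729i)|011⟩ - 0.64i|100⟩ + 0.1439i|101⟩ + (-0.1659 - 0.1969i)|110⟩ + (0.03729 + 0.04426i)|111⟩

amp(|b₁b₂…⟩) = product of the factor amplitudes for bits b₁, b₂, …; only kets whose every factor amplitude is nonzero survive.
|000⟩: (1/√2)(0.9277)(-0.9757) = -0.64
|001⟩: (1/√2)(0.9277)(0.2193) = 0.1439
|010⟩: (1/√2)(0.2854 - 0.2405i)(-0.9757) = (-0.1969 + 0.1659i)
|011⟩: (1/√2)(0.2854 - 0.2405i)(0.2193) = (0.04426 - 0.03729i)
|100⟩: ((1/√2)i)(0.9277)(-0.9757) = -0.64i
|101⟩: ((1/√2)i)(0.9277)(0.2193) = 0.1439i
|110⟩: ((1/√2)i)(0.2854 - 0.2405i)(-0.9757) = (-0.1659 - 0.1969i)
|111⟩: ((1/√2)i)(0.2854 - 0.2405i)(0.2193) = (0.03729 + 0.04426i)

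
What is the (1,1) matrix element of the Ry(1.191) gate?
0.8279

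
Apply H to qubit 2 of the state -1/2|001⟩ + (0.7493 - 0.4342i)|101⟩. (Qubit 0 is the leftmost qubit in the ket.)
-1/√8|000⟩ + 1/√8|001⟩ + (0.5298 - 0.307i)|100⟩ + (-0.5298 + 0.307i)|101⟩

H on qubit 2 mixes each pair of kets that differ only in qubit 2: amplitudes (a, b) of (|…0…⟩, |…1…⟩) become ((a + b)/√2, (a − b)/√2). Kets absent from the input have amplitude 0.
(|000⟩, |001⟩): (a, b) = (0, -1/2) → (-1/√8, 1/√8)
(|100⟩, |101⟩): (a, b) = (0, (0.7493 - 0.4342i)) → ((0.5298 - 0.307i), (-0.5298 + 0.307i))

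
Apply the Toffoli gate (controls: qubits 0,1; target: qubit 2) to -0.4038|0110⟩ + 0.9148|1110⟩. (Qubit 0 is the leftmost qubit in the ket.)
-0.4038|0110⟩ + 0.9148|1100⟩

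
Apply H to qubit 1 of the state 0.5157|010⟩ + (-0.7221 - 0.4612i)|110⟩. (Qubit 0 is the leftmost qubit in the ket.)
0.3647|000⟩ - 0.3647|010⟩ + (-0.5106 - 0.3261i)|100⟩ + (0.5106 + 0.3261i)|110⟩

H on qubit 1 mixes each pair of kets that differ only in qubit 1: amplitudes (a, b) of (|…0…⟩, |…1…⟩) become ((a + b)/√2, (a − b)/√2). Kets absent from the input have amplitude 0.
(|000⟩, |010⟩): (a, b) = (0, 0.5157) → (0.3647, -0.3647)
(|100⟩, |110⟩): (a, b) = (0, (-0.7221 - 0.4612i)) → ((-0.5106 - 0.3261i), (0.5106 + 0.3261i))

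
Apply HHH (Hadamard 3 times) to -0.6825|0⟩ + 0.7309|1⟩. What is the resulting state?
0.03422|0⟩ - 0.9994|1⟩

H² = I, so H^3 = H: a single Hadamard. With (a, b) = (-0.6825, 0.7309), H gives ((a + b)/√2, (a − b)/√2) = (0.03422, -0.9994).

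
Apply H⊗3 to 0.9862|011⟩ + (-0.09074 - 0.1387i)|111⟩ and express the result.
(0.3166 - 0.04904i)|000⟩ + (-0.3166 + 0.04904i)|001⟩ + (-0.3166 + 0.04904i)|010⟩ + (0.3166 - 0.04904i)|011⟩ + (0.3808 + 0.04904i)|100⟩ + (-0.3808 - 0.04904i)|101⟩ + (-0.3808 - 0.04904i)|110⟩ + (0.3808 + 0.04904i)|111⟩

H⊗3 gives amp(|y⟩) = (1/2√2) Σ_x (−1)^(x·y) amp(|x⟩), where x·y is the number of positions in which both x and y have a 1.
|000⟩: (0.9862 + (-0.09074 - 0.1387i))/(2√2) = (0.3166 - 0.04904i)
|001⟩: (-0.9862 - (-0.09074 - 0.1387i))/(2√2) = (-0.3166 + 0.04904i)
|010⟩: (-0.9862 - (-0.09074 - 0.1387i))/(2√2) = (-0.3166 + 0.04904i)
|011⟩: (0.9862 + (-0.09074 - 0.1387i))/(2√2) = (0.3166 - 0.04904i)
|100⟩: (0.9862 - (-0.09074 - 0.1387i))/(2√2) = (0.3808 + 0.04904i)
|101⟩: (-0.9862 + (-0.09074 - 0.1387i))/(2√2) = (-0.3808 - 0.04904i)
|110⟩: (-0.9862 + (-0.09074 - 0.1387i))/(2√2) = (-0.3808 - 0.04904i)
|111⟩: (0.9862 - (-0.09074 - 0.1387i))/(2√2) = (0.3808 + 0.04904i)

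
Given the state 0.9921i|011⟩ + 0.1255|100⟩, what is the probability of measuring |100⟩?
0.01575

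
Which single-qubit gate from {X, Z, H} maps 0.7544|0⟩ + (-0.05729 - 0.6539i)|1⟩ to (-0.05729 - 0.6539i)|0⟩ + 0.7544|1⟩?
X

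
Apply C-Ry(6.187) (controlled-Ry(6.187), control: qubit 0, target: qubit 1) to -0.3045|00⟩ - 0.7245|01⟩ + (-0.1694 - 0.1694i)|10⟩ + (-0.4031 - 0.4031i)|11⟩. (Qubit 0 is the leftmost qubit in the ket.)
-0.3045|00⟩ - 0.7245|01⟩ + (0.1886 + 0.1886i)|10⟩ + (0.3945 + 0.3945i)|11⟩

C-Ry(6.187) leaves the control-|0⟩ kets |00⟩, |01⟩ unchanged and applies Ry(6.187) to qubit 1 on the control-|1⟩ pair (|10⟩, |11⟩).
Ry(6.187) = [[cos(θ/2), −sin(θ/2)], [sin(θ/2), cos(θ/2)]]; θ = 6.187, cos(θ/2) ≈ -0.998844, sin(θ/2) ≈ 0.0480741.
With a = amp(|10⟩) = (-0.1694 - 0.1694i) and b = amp(|11⟩) = (-0.4031 - 0.4031i):
new amp(|10⟩) = (-0.998844)·a + (-0.0480741)·b = (0.1886 + 0.1886i)
new amp(|11⟩) = (0.0480741)·a + (-0.998844)·b = (0.3945 + 0.3945i)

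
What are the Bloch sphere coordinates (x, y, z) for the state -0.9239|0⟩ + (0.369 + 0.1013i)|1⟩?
(-0.6818, -0.1872, 0.7072)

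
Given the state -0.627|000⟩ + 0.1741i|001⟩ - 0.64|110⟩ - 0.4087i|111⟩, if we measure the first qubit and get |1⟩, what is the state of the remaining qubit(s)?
-0.8428|10⟩ - 0.5382i|11⟩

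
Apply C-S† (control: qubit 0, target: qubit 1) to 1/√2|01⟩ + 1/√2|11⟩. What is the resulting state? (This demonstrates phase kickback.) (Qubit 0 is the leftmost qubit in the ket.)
1/√2|01⟩ - (1/√2)i|11⟩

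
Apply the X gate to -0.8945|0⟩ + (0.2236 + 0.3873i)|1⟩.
(0.2236 + 0.3873i)|0⟩ - 0.8945|1⟩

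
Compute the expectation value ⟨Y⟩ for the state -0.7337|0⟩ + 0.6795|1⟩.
0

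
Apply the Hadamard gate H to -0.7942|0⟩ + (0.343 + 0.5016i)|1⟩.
(-0.319 + 0.3547i)|0⟩ + (-0.8041 - 0.3547i)|1⟩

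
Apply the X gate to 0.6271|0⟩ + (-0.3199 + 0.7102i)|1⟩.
(-0.3199 + 0.7102i)|0⟩ + 0.6271|1⟩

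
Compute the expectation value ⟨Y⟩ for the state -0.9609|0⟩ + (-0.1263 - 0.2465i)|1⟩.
0.4737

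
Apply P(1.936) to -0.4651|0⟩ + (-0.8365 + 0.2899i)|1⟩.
-0.4651|0⟩ + (0.02797 - 0.8849i)|1⟩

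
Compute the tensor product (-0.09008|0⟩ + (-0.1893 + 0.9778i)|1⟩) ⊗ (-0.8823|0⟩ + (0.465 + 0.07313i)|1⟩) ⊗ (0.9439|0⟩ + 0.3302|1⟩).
0.07502|000⟩ + 0.02624|001⟩ + (-0.03954 - 0.006218i)|010⟩ + (-0.01383 - 0.002175i)|011⟩ + (0.1576 - 0.8143i)|100⟩ + (0.05515 - 0.2849i)|101⟩ + (-0.1506 + 0.4161i)|110⟩ + (-0.05268 + 0.1456i)|111⟩

amp(|b₁b₂…⟩) = product of the factor amplitudes for bits b₁, b₂, …; only kets whose every factor amplitude is nonzero survive.
|000⟩: (-0.09008)(-0.8823)(0.9439) = 0.07502
|001⟩: (-0.09008)(-0.8823)(0.3302) = 0.02624
|010⟩: (-0.09008)(0.465 + 0.07313i)(0.9439) = (-0.03954 - 0.006218i)
|011⟩: (-0.09008)(0.465 + 0.07313i)(0.3302) = (-0.01383 - 0.002175i)
|100⟩: (-0.1893 + 0.9778i)(-0.8823)(0.9439) = (0.1576 - 0.8143i)
|101⟩: (-0.1893 + 0.9778i)(-0.8823)(0.3302) = (0.05515 - 0.2849i)
|110⟩: (-0.1893 + 0.9778i)(0.465 + 0.07313i)(0.9439) = (-0.1506 + 0.4161i)
|111⟩: (-0.1893 + 0.9778i)(0.465 + 0.07313i)(0.3302) = (-0.05268 + 0.1456i)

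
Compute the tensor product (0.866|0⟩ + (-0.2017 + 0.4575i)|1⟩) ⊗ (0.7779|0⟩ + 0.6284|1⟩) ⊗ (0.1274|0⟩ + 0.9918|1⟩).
0.08582|000⟩ + 0.6681|001⟩ + 0.06933|010⟩ + 0.5397|011⟩ + (-0.01999 + 0.04534i)|100⟩ + (-0.1556 + 0.353i)|101⟩ + (-0.01615 + 0.03663i)|110⟩ + (-0.1257 + 0.2851i)|111⟩

amp(|b₁b₂…⟩) = product of the factor amplitudes for bits b₁, b₂, …; only kets whose every factor amplitude is nonzero survive.
|000⟩: (0.866)(0.7779)(0.1274) = 0.08582
|001⟩: (0.866)(0.7779)(0.9918) = 0.6681
|010⟩: (0.866)(0.6284)(0.1274) = 0.06933
|011⟩: (0.866)(0.6284)(0.9918) = 0.5397
|100⟩: (-0.2017 + 0.4575i)(0.7779)(0.1274) = (-0.01999 + 0.04534i)
|101⟩: (-0.2017 + 0.4575i)(0.7779)(0.9918) = (-0.1556 + 0.353i)
|110⟩: (-0.2017 + 0.4575i)(0.6284)(0.1274) = (-0.01615 + 0.03663i)
|111⟩: (-0.2017 + 0.4575i)(0.6284)(0.9918) = (-0.1257 + 0.2851i)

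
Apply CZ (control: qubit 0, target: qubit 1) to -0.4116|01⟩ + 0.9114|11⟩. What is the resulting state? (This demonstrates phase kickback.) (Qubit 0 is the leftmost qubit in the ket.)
-0.4116|01⟩ - 0.9114|11⟩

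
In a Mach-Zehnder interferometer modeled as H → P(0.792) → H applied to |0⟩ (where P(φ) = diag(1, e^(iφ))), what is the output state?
(0.8512 + 0.3559i)|0⟩ + (0.1488 - 0.3559i)|1⟩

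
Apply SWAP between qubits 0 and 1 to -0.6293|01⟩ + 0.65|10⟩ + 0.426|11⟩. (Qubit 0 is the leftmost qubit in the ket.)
0.65|01⟩ - 0.6293|10⟩ + 0.426|11⟩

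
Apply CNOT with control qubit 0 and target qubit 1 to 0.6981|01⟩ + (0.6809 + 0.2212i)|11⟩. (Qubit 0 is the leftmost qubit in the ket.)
0.6981|01⟩ + (0.6809 + 0.2212i)|10⟩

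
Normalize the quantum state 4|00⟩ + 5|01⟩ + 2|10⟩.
0.5963|00⟩ + 0.7454|01⟩ + 0.2981|10⟩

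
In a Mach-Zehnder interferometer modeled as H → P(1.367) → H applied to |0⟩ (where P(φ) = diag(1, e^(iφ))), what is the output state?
(0.6012 + 0.4897i)|0⟩ + (0.3988 - 0.4897i)|1⟩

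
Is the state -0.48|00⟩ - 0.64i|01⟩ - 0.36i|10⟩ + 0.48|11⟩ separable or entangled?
Separable

Writing the state as a|00⟩ + b|01⟩ + c|10⟩ + d|11⟩, it is a product state iff ad − bc = 0.
Here (a, b, c, d) = (-0.48, -0.64i, -0.36i, 0.48): ad − bc = (-0.48)(0.48) − (-0.64i)(-0.36i) = 0, so the state is separable.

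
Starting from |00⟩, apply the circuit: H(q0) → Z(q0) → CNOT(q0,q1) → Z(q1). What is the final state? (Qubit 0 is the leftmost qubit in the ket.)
1/√2|00⟩ + 1/√2|11⟩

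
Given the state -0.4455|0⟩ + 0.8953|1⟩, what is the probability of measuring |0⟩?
0.1985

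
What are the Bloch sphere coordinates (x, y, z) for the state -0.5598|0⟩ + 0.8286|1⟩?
(-0.9277, 0, -0.3732)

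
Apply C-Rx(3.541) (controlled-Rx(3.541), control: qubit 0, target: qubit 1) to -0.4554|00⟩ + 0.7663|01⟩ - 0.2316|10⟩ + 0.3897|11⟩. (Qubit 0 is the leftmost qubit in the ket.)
-0.4554|00⟩ + 0.7663|01⟩ + (0.04594 - 0.382i)|10⟩ + (-0.07731 + 0.227i)|11⟩

C-Rx(3.541) leaves the control-|0⟩ kets |00⟩, |01⟩ unchanged and applies Rx(3.541) to qubit 1 on the control-|1⟩ pair (|10⟩, |11⟩).
Rx(3.541) = [[cos(θ/2), −i·sin(θ/2)], [−i·sin(θ/2), cos(θ/2)]]; θ = 3.541, cos(θ/2) ≈ -0.198379, sin(θ/2) ≈ 0.980125.
With a = amp(|10⟩) = -0.2316 and b = amp(|11⟩) = 0.3897:
new amp(|10⟩) = (-0.198379)·a + (-0.980125i)·b = (0.04594 - 0.382i)
new amp(|11⟩) = (-0.980125i)·a + (-0.198379)·b = (-0.07731 + 0.227i)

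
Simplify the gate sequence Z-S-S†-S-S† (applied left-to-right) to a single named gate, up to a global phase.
Z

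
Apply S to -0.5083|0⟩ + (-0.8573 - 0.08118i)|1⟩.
-0.5083|0⟩ + (0.08118 - 0.8573i)|1⟩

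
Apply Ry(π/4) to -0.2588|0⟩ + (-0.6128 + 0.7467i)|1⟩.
(-0.004592 - 0.2857i)|0⟩ + (-0.6652 + 0.6899i)|1⟩

Ry(π/4) = [[cos(θ/2), −sin(θ/2)], [sin(θ/2), cos(θ/2)]]; θ = π/4, cos(θ/2) ≈ 0.92388, sin(θ/2) ≈ 0.382683.
With a = amp(|0⟩) = -0.2588 and b = amp(|1⟩) = (-0.6128 + 0.7467i):
new amp(|0⟩) = (0.92388)·a + (-0.382683)·b = (-0.004592 - 0.2857i)
new amp(|1⟩) = (0.382683)·a + (0.92388)·b = (-0.6652 + 0.6899i)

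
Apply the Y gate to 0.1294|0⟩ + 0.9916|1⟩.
-0.9916i|0⟩ + 0.1294i|1⟩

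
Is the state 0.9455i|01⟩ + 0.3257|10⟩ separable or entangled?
Entangled

Writing the state as a|00⟩ + b|01⟩ + c|10⟩ + d|11⟩, it is a product state iff ad − bc = 0.
Here (a, b, c, d) = (0, 0.9455i, 0.3257, 0): ad − bc = (0)(0) − (0.9455i)(0.3257) = -0.3079i ≠ 0, so the state is entangled.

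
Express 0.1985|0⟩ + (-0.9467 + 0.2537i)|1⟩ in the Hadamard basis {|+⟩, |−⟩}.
(-0.5291 + 0.1794i)|+⟩ + (0.8098 - 0.1794i)|−⟩

With |ψ⟩ = α|0⟩ + β|1⟩, the Hadamard-basis coefficients are ⟨+|ψ⟩ = (α + β)/√2 and ⟨−|ψ⟩ = (α − β)/√2.
Here α = 0.1985, β = (-0.9467 + 0.2537i): (α + β)/√2 = (-0.5291 + 0.1794i), (α − β)/√2 = (0.8098 - 0.1794i).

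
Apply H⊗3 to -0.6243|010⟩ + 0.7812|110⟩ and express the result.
0.05547|000⟩ + 0.05547|001⟩ - 0.05547|010⟩ - 0.05547|011⟩ - 0.4969|100⟩ - 0.4969|101⟩ + 0.4969|110⟩ + 0.4969|111⟩

H⊗3 gives amp(|y⟩) = (1/2√2) Σ_x (−1)^(x·y) amp(|x⟩), where x·y is the number of positions in which both x and y have a 1.
|000⟩: (-0.6243 + 0.7812)/(2√2) = 0.05547
|001⟩: (-0.6243 + 0.7812)/(2√2) = 0.05547
|010⟩: (0.6243 - 0.7812)/(2√2) = -0.05547
|011⟩: (0.6243 - 0.7812)/(2√2) = -0.05547
|100⟩: (-0.6243 - 0.7812)/(2√2) = -0.4969
|101⟩: (-0.6243 - 0.7812)/(2√2) = -0.4969
|110⟩: (0.6243 + 0.7812)/(2√2) = 0.4969
|111⟩: (0.6243 + 0.7812)/(2√2) = 0.4969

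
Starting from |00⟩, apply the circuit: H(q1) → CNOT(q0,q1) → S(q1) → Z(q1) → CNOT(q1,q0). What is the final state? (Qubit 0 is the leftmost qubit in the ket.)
1/√2|00⟩ - (1/√2)i|11⟩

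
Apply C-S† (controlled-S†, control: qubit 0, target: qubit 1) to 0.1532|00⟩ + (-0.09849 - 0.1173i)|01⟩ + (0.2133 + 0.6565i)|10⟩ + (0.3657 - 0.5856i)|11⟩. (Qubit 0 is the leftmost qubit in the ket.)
0.1532|00⟩ + (-0.09849 - 0.1173i)|01⟩ + (0.2133 + 0.6565i)|10⟩ + (-0.5856 - 0.3657i)|11⟩

C-S† leaves the control-|0⟩ kets |00⟩, |01⟩ unchanged and applies S† to qubit 1 on the control-|1⟩ pair (|10⟩, |11⟩).
S† = [[1, 0], [0, -i]].
With a = amp(|10⟩) = (0.2133 + 0.6565i) and b = amp(|11⟩) = (0.3657 - 0.5856i):
new amp(|10⟩) = (1)·a = (0.2133 + 0.6565i)
new amp(|11⟩) = (-i)·b = (-0.5856 - 0.3657i)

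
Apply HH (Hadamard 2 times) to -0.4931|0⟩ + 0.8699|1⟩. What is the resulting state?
-0.4931|0⟩ + 0.8699|1⟩

H² = I, so an even number of Hadamards cancels: H^2 = I and the state is unchanged.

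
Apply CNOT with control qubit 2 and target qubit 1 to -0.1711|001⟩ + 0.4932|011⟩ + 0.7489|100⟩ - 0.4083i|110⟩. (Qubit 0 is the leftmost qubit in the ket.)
0.4932|001⟩ - 0.1711|011⟩ + 0.7489|100⟩ - 0.4083i|110⟩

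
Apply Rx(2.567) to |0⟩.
0.2834|0⟩ - 0.959i|1⟩

Rx(2.567) = [[cos(θ/2), −i·sin(θ/2)], [−i·sin(θ/2), cos(θ/2)]]; θ = 2.567, cos(θ/2) ≈ 0.28336, sin(θ/2) ≈ 0.959013.
With a = amp(|0⟩) = 1 and b = amp(|1⟩) = 0:
new amp(|0⟩) = (0.28336)·a + (-0.959013i)·b = 0.2834
new amp(|1⟩) = (-0.959013i)·a + (0.28336)·b = -0.959i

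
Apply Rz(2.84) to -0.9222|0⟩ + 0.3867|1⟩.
(-0.1385 + 0.9117i)|0⟩ + (0.05809 + 0.3823i)|1⟩

Rz(2.84) = [[e^(−iθ/2), 0], [0, e^(iθ/2)]] with e^(±iθ/2) = cos(θ/2) ± i·sin(θ/2); θ = 2.84, cos(θ/2) ≈ 0.150225, sin(θ/2) ≈ 0.988652.
With a = amp(|0⟩) = -0.9222 and b = amp(|1⟩) = 0.3867:
new amp(|0⟩) = (0.150225 - 0.988652i)·a = (-0.1385 + 0.9117i)
new amp(|1⟩) = (0.150225 + 0.988652i)·b = (0.05809 + 0.3823i)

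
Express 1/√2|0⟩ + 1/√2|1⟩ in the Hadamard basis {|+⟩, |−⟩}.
|+⟩

With |ψ⟩ = α|0⟩ + β|1⟩, the Hadamard-basis coefficients are ⟨+|ψ⟩ = (α + β)/√2 and ⟨−|ψ⟩ = (α − β)/√2.
Here α = 1/√2, β = 1/√2: (α + β)/√2 = 1, (α − β)/√2 = 0.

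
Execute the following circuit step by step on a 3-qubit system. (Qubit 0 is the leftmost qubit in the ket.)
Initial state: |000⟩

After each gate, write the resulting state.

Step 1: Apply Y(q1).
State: i|010⟩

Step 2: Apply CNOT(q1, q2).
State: i|011⟩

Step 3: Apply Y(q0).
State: -|111⟩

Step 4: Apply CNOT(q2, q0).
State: -|011⟩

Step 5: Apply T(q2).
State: (-1/√2 - (1/√2)i)|011⟩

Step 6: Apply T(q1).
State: -i|011⟩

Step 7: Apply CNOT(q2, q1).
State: -i|001⟩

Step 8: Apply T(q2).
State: (1/√2 - (1/√2)i)|001⟩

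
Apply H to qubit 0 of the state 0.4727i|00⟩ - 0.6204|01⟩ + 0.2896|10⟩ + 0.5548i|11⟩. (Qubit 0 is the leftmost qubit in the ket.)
(0.2048 + 0.3342i)|00⟩ + (-0.4387 + 0.3923i)|01⟩ + (-0.2048 + 0.3342i)|10⟩ + (-0.4387 - 0.3923i)|11⟩

H on qubit 0 mixes each pair of kets that differ only in qubit 0: amplitudes (a, b) of (|…0…⟩, |…1…⟩) become ((a + b)/√2, (a − b)/√2). Kets absent from the input have amplitude 0.
(|00⟩, |10⟩): (a, b) = (0.4727i, 0.2896) → ((0.2048 + 0.3342i), (-0.2048 + 0.3342i))
(|01⟩, |11⟩): (a, b) = (-0.6204, 0.5548i) → ((-0.4387 + 0.3923i), (-0.4387 - 0.3923i))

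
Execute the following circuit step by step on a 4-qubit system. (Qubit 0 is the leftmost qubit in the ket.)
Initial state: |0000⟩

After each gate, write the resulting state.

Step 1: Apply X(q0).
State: |1000⟩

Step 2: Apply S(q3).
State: |1000⟩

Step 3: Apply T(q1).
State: |1000⟩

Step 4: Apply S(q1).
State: |1000⟩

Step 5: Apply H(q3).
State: 1/√2|1000⟩ + 1/√2|1001⟩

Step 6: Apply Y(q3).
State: -(1/√2)i|1000⟩ + (1/√2)i|1001⟩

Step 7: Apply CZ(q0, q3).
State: -(1/√2)i|1000⟩ - (1/√2)i|1001⟩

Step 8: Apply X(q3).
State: -(1/√2)i|1000⟩ - (1/√2)i|1001⟩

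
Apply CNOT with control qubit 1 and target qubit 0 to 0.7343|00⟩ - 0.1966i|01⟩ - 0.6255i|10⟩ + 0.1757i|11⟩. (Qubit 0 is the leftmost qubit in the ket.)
0.7343|00⟩ + 0.1757i|01⟩ - 0.6255i|10⟩ - 0.1966i|11⟩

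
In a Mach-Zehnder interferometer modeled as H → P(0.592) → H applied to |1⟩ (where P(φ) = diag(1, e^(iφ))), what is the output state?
(0.08509 - 0.279i)|0⟩ + (0.9149 + 0.279i)|1⟩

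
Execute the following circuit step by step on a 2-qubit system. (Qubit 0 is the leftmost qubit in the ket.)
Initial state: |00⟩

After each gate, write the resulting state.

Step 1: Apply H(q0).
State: 1/√2|00⟩ + 1/√2|10⟩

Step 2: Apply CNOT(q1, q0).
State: 1/√2|00⟩ + 1/√2|10⟩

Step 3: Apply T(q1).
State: 1/√2|00⟩ + 1/√2|10⟩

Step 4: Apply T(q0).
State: 1/√2|00⟩ + (1/2 + (1/2)i)|10⟩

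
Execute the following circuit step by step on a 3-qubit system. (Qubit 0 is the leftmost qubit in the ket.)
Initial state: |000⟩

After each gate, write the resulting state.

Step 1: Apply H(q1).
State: 1/√2|000⟩ + 1/√2|010⟩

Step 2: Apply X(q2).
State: 1/√2|001⟩ + 1/√2|011⟩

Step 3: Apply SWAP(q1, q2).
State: 1/√2|010⟩ + 1/√2|011⟩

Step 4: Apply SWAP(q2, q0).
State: 1/√2|010⟩ + 1/√2|110⟩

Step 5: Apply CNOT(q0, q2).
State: 1/√2|010⟩ + 1/√2|111⟩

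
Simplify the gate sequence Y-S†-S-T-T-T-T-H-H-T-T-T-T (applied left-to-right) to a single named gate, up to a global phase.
Y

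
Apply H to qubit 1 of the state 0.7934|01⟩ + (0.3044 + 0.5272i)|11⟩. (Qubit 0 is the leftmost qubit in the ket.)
0.561|00⟩ - 0.561|01⟩ + (0.2152 + 0.3728i)|10⟩ + (-0.2152 - 0.3728i)|11⟩

H on qubit 1 mixes each pair of kets that differ only in qubit 1: amplitudes (a, b) of (|…0…⟩, |…1…⟩) become ((a + b)/√2, (a − b)/√2). Kets absent from the input have amplitude 0.
(|00⟩, |01⟩): (a, b) = (0, 0.7934) → (0.561, -0.561)
(|10⟩, |11⟩): (a, b) = (0, (0.3044 + 0.5272i)) → ((0.2152 + 0.3728i), (-0.2152 - 0.3728i))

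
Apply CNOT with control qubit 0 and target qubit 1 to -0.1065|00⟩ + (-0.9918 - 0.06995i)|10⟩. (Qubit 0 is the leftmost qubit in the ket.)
-0.1065|00⟩ + (-0.9918 - 0.06995i)|11⟩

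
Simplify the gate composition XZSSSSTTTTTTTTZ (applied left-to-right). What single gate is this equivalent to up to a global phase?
X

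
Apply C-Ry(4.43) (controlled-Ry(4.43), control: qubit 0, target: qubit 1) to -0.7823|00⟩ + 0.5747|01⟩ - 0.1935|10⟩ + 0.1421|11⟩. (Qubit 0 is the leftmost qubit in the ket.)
-0.7823|00⟩ + 0.5747|01⟩ + 0.002589|10⟩ - 0.2401|11⟩

C-Ry(4.43) leaves the control-|0⟩ kets |00⟩, |01⟩ unchanged and applies Ry(4.43) to qubit 1 on the control-|1⟩ pair (|10⟩, |11⟩).
Ry(4.43) = [[cos(θ/2), −sin(θ/2)], [sin(θ/2), cos(θ/2)]]; θ = 4.43, cos(θ/2) ≈ -0.600562, sin(θ/2) ≈ 0.799578.
With a = amp(|10⟩) = -0.1935 and b = amp(|11⟩) = 0.1421:
new amp(|10⟩) = (-0.600562)·a + (-0.799578)·b = 0.002589
new amp(|11⟩) = (0.799578)·a + (-0.600562)·b = -0.2401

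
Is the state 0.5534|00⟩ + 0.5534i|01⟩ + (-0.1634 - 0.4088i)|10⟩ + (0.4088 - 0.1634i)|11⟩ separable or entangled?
Separable

Writing the state as a|00⟩ + b|01⟩ + c|10⟩ + d|11⟩, it is a product state iff ad − bc = 0.
Here (a, b, c, d) = (0.5534, 0.5534i, (-0.1634 - 0.4088i), (0.4088 - 0.1634i)): ad − bc = (0.5534)(0.4088 - 0.1634i) − (0.5534i)(-0.1634 - 0.4088i) = 0, so the state is separable.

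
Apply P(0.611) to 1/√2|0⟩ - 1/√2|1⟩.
1/√2|0⟩ + (-0.5792 - 0.4057i)|1⟩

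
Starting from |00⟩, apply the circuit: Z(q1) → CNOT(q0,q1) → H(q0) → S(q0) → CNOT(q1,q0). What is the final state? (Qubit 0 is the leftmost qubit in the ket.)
1/√2|00⟩ + (1/√2)i|10⟩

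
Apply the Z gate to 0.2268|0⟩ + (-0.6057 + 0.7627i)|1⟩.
0.2268|0⟩ + (0.6057 - 0.7627i)|1⟩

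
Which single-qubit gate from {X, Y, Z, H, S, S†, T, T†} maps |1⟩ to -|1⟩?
Z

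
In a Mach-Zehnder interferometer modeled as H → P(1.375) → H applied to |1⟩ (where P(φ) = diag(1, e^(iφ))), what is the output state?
(0.4027 - 0.4904i)|0⟩ + (0.5973 + 0.4904i)|1⟩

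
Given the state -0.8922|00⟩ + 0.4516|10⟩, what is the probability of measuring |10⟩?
0.2039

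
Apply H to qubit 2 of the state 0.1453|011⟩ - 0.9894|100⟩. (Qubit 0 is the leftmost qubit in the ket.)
0.1027|010⟩ - 0.1027|011⟩ - 0.6996|100⟩ - 0.6996|101⟩

H on qubit 2 mixes each pair of kets that differ only in qubit 2: amplitudes (a, b) of (|…0…⟩, |…1…⟩) become ((a + b)/√2, (a − b)/√2). Kets absent from the input have amplitude 0.
(|010⟩, |011⟩): (a, b) = (0, 0.1453) → (0.1027, -0.1027)
(|100⟩, |101⟩): (a, b) = (-0.9894, 0) → (-0.6996, -0.6996)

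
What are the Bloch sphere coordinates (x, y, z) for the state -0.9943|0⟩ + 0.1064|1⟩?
(-0.2116, 0, 0.9773)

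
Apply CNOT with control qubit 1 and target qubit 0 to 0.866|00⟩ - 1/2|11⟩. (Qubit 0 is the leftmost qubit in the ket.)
0.866|00⟩ - 1/2|01⟩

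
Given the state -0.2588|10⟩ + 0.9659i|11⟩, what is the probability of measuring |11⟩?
0.933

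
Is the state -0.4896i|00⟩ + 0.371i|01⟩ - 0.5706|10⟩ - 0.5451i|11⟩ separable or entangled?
Entangled

Writing the state as a|00⟩ + b|01⟩ + c|10⟩ + d|11⟩, it is a product state iff ad − bc = 0.
Here (a, b, c, d) = (-0.4896i, 0.371i, -0.5706, -0.5451i): ad − bc = (-0.4896i)(-0.5451i) − (0.371i)(-0.5706) = (-0.2669 + 0.2117i) ≠ 0, so the state is entangled.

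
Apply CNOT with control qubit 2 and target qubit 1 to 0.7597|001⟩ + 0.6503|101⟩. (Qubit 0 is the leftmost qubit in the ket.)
0.7597|011⟩ + 0.6503|111⟩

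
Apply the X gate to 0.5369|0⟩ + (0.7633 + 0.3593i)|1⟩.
(0.7633 + 0.3593i)|0⟩ + 0.5369|1⟩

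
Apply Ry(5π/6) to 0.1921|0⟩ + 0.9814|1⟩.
-0.8982|0⟩ + 0.4396|1⟩

Ry(5π/6) = [[cos(θ/2), −sin(θ/2)], [sin(θ/2), cos(θ/2)]]; θ = 5π/6, cos(θ/2) ≈ 0.258819, sin(θ/2) ≈ 0.965926.
With a = amp(|0⟩) = 0.1921 and b = amp(|1⟩) = 0.9814:
new amp(|0⟩) = (0.258819)·a + (-0.965926)·b = -0.8982
new amp(|1⟩) = (0.965926)·a + (0.258819)·b = 0.4396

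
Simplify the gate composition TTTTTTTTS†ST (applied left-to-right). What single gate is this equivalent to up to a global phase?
T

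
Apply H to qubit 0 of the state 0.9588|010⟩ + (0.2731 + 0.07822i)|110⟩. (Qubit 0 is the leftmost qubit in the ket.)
(0.8711 + 0.05531i)|010⟩ + (0.4849 - 0.05531i)|110⟩

H on qubit 0 mixes each pair of kets that differ only in qubit 0: amplitudes (a, b) of (|…0…⟩, |…1…⟩) become ((a + b)/√2, (a − b)/√2). Kets absent from the input have amplitude 0.
(|010⟩, |110⟩): (a, b) = (0.9588, (0.2731 + 0.07822i)) → ((0.8711 + 0.05531i), (0.4849 - 0.05531i))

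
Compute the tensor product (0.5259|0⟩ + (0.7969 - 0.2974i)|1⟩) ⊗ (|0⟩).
0.5259|00⟩ + (0.7969 - 0.2974i)|10⟩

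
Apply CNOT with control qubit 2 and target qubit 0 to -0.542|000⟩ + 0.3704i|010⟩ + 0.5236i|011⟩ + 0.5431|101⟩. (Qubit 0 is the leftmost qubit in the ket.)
-0.542|000⟩ + 0.5431|001⟩ + 0.3704i|010⟩ + 0.5236i|111⟩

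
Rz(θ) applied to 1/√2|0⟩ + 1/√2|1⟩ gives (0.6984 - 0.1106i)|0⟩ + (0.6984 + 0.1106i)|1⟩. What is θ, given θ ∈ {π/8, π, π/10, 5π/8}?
π/10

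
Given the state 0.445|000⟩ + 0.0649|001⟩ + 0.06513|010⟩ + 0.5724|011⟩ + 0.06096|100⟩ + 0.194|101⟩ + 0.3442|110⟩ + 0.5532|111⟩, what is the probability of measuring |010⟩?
0.004242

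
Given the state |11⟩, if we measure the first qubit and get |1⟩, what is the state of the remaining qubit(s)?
|1⟩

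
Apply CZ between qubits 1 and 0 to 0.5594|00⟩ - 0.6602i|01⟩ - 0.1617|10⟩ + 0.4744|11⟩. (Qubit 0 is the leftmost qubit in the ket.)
0.5594|00⟩ - 0.6602i|01⟩ - 0.1617|10⟩ - 0.4744|11⟩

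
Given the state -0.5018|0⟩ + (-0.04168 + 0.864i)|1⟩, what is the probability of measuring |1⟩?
0.7482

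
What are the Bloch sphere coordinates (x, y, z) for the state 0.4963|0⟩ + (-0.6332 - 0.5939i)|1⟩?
(-0.6285, -0.5895, -0.5073)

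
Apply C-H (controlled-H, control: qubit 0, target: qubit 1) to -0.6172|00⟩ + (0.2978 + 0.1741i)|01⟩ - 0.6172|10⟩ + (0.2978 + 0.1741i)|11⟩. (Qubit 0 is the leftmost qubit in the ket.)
-0.6172|00⟩ + (0.2978 + 0.1741i)|01⟩ + (-0.2258 + 0.1231i)|10⟩ + (-0.647 - 0.1231i)|11⟩

C-H leaves the control-|0⟩ kets |00⟩, |01⟩ unchanged and applies H to qubit 1 on the control-|1⟩ pair (|10⟩, |11⟩).
H = [[1/√2, 1/√2], [1/√2, -1/√2]].
With a = amp(|10⟩) = -0.6172 and b = amp(|11⟩) = (0.2978 + 0.1741i):
new amp(|10⟩) = (1/√2)·a + (1/√2)·b = (-0.2258 + 0.1231i)
new amp(|11⟩) = (1/√2)·a + (-1/√2)·b = (-0.647 - 0.1231i)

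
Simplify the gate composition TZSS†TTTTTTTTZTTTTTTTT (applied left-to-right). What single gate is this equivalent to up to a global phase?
T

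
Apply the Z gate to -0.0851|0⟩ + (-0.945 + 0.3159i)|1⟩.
-0.0851|0⟩ + (0.945 - 0.3159i)|1⟩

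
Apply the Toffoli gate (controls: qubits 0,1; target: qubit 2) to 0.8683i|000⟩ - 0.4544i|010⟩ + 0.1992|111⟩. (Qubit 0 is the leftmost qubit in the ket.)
0.8683i|000⟩ - 0.4544i|010⟩ + 0.1992|110⟩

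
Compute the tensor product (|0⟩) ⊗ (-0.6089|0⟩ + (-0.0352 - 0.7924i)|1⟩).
-0.6089|00⟩ + (-0.0352 - 0.7924i)|01⟩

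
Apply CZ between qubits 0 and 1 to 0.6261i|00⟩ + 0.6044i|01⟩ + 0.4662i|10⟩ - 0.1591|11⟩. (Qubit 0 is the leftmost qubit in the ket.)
0.6261i|00⟩ + 0.6044i|01⟩ + 0.4662i|10⟩ + 0.1591|11⟩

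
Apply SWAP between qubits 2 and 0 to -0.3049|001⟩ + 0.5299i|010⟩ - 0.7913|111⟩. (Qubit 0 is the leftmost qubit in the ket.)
0.5299i|010⟩ - 0.3049|100⟩ - 0.7913|111⟩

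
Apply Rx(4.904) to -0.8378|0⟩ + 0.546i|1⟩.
0.9937|0⟩ + 0.1118i|1⟩

Rx(4.904) = [[cos(θ/2), −i·sin(θ/2)], [−i·sin(θ/2), cos(θ/2)]]; θ = 4.904, cos(θ/2) ≈ -0.771505, sin(θ/2) ≈ 0.636223.
With a = amp(|0⟩) = -0.8378 and b = amp(|1⟩) = 0.546i:
new amp(|0⟩) = (-0.771505)·a + (-0.636223i)·b = 0.9937
new amp(|1⟩) = (-0.636223i)·a + (-0.771505)·b = 0.1118i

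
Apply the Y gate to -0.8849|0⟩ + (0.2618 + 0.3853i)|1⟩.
(0.3853 - 0.2618i)|0⟩ - 0.8849i|1⟩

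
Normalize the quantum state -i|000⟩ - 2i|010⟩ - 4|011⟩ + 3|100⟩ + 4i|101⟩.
-0.1474i|000⟩ - 0.2949i|010⟩ - 0.5898|011⟩ + 0.4423|100⟩ + 0.5898i|101⟩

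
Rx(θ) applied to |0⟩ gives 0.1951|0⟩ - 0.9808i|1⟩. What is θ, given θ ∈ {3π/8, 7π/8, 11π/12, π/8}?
7π/8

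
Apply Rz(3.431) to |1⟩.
(-0.1442 + 0.9895i)|1⟩

Rz(3.431) = [[e^(−iθ/2), 0], [0, e^(iθ/2)]] with e^(±iθ/2) = cos(θ/2) ± i·sin(θ/2); θ = 3.431, cos(θ/2) ≈ -0.144199, sin(θ/2) ≈ 0.989549.
With a = amp(|0⟩) = 0 and b = amp(|1⟩) = 1:
new amp(|0⟩) = (-0.144199 - 0.989549i)·a = 0
new amp(|1⟩) = (-0.144199 + 0.989549i)·b = (-0.1442 + 0.9895i)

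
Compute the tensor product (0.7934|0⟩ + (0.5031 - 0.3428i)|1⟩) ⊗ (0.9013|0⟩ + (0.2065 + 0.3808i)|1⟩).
0.7151|00⟩ + (0.1638 + 0.3021i)|01⟩ + (0.4534 - 0.309i)|10⟩ + (0.2344 + 0.1208i)|11⟩

amp(|b₁b₂…⟩) = product of the factor amplitudes for bits b₁, b₂, …; only kets whose every factor amplitude is nonzero survive.
|00⟩: (0.7934)(0.9013) = 0.7151
|01⟩: (0.7934)(0.2065 + 0.3808i) = (0.1638 + 0.3021i)
|10⟩: (0.5031 - 0.3428i)(0.9013) = (0.4534 - 0.309i)
|11⟩: (0.5031 - 0.3428i)(0.2065 + 0.3808i) = (0.2344 + 0.1208i)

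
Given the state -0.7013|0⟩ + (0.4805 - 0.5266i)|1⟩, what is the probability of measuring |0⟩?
0.4918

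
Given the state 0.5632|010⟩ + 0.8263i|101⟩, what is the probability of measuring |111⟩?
0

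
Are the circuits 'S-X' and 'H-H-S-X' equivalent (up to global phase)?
Yes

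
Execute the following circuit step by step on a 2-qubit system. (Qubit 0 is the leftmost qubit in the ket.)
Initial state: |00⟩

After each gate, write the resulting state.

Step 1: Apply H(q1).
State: 1/√2|00⟩ + 1/√2|01⟩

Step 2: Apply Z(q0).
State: 1/√2|00⟩ + 1/√2|01⟩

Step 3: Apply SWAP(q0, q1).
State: 1/√2|00⟩ + 1/√2|10⟩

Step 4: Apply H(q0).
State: |00⟩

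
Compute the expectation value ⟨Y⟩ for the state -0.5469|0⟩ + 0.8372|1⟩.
0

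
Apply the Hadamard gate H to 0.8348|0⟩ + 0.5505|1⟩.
0.9796|0⟩ + 0.201|1⟩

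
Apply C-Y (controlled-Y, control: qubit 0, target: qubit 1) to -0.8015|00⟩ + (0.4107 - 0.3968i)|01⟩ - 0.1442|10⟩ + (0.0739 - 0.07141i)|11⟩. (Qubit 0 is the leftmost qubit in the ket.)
-0.8015|00⟩ + (0.4107 - 0.3968i)|01⟩ + (-0.07141 - 0.0739i)|10⟩ - 0.1442i|11⟩

C-Y leaves the control-|0⟩ kets |00⟩, |01⟩ unchanged and applies Y to qubit 1 on the control-|1⟩ pair (|10⟩, |11⟩).
Y = [[0, -i], [i, 0]].
With a = amp(|10⟩) = -0.1442 and b = amp(|11⟩) = (0.0739 - 0.07141i):
new amp(|10⟩) = (-i)·b = (-0.07141 - 0.0739i)
new amp(|11⟩) = (i)·a = -0.1442i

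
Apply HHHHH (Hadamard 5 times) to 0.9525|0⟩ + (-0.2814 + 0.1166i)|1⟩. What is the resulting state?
(0.4745 + 0.08245i)|0⟩ + (0.8725 - 0.08245i)|1⟩

H² = I, so H^5 = H: a single Hadamard. With (a, b) = (0.9525, (-0.2814 + 0.1166i)), H gives ((a + b)/√2, (a − b)/√2) = ((0.4745 + 0.08245i), (0.8725 - 0.08245i)).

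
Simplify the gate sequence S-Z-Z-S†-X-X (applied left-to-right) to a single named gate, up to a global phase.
I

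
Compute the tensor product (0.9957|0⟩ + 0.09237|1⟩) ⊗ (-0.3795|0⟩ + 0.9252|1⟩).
-0.3779|00⟩ + 0.9212|01⟩ - 0.03505|10⟩ + 0.08546|11⟩

amp(|b₁b₂…⟩) = product of the factor amplitudes for bits b₁, b₂, …; only kets whose every factor amplitude is nonzero survive.
|00⟩: (0.9957)(-0.3795) = -0.3779
|01⟩: (0.9957)(0.9252) = 0.9212
|10⟩: (0.09237)(-0.3795) = -0.03505
|11⟩: (0.09237)(0.9252) = 0.08546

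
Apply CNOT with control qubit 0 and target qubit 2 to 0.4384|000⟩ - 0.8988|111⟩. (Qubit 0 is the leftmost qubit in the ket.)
0.4384|000⟩ - 0.8988|110⟩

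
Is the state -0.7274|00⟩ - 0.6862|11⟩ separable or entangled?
Entangled

Writing the state as a|00⟩ + b|01⟩ + c|10⟩ + d|11⟩, it is a product state iff ad − bc = 0.
Here (a, b, c, d) = (-0.7274, 0, 0, -0.6862): ad − bc = (-0.7274)(-0.6862) − (0)(0) = 0.4991 ≠ 0, so the state is entangled.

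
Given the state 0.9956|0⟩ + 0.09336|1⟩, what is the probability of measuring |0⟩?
0.9912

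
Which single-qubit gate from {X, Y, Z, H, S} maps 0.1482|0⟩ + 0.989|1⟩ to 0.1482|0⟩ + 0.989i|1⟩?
S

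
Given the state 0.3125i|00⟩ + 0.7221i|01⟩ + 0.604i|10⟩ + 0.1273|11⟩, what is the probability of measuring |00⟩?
0.09766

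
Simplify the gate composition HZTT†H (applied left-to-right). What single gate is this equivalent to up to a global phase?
X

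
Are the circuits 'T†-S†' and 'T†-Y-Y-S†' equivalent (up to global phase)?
Yes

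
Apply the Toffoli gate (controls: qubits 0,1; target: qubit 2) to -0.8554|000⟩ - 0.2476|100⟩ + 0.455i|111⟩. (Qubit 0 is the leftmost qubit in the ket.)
-0.8554|000⟩ - 0.2476|100⟩ + 0.455i|110⟩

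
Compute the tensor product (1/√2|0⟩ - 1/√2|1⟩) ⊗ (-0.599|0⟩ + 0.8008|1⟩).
-0.4236|00⟩ + 0.5663|01⟩ + 0.4236|10⟩ - 0.5663|11⟩

amp(|b₁b₂…⟩) = product of the factor amplitudes for bits b₁, b₂, …; only kets whose every factor amplitude is nonzero survive.
|00⟩: (1/√2)(-0.599) = -0.4236
|01⟩: (1/√2)(0.8008) = 0.5663
|10⟩: (-1/√2)(-0.599) = 0.4236
|11⟩: (-1/√2)(0.8008) = -0.5663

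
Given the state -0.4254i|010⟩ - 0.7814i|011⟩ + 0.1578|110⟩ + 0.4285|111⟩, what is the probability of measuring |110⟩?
0.0249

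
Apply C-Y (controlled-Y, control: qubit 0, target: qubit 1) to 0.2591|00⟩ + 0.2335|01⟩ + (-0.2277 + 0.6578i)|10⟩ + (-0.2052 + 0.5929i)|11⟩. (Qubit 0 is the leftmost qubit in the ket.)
0.2591|00⟩ + 0.2335|01⟩ + (0.5929 + 0.2052i)|10⟩ + (-0.6578 - 0.2277i)|11⟩

C-Y leaves the control-|0⟩ kets |00⟩, |01⟩ unchanged and applies Y to qubit 1 on the control-|1⟩ pair (|10⟩, |11⟩).
Y = [[0, -i], [i, 0]].
With a = amp(|10⟩) = (-0.2277 + 0.6578i) and b = amp(|11⟩) = (-0.2052 + 0.5929i):
new amp(|10⟩) = (-i)·b = (0.5929 + 0.2052i)
new amp(|11⟩) = (i)·a = (-0.6578 - 0.2277i)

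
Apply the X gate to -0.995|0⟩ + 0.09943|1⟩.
0.09943|0⟩ - 0.995|1⟩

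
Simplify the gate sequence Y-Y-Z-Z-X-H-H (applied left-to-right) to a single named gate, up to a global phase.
X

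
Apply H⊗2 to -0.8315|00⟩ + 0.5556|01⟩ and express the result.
-0.138|00⟩ - 0.6936|01⟩ - 0.138|10⟩ - 0.6936|11⟩

H⊗2 gives amp(|y⟩) = (1/2) Σ_x (−1)^(x·y) amp(|x⟩), where x·y is the number of positions in which both x and y have a 1.
|00⟩: (-0.8315 + 0.5556)/2 = -0.138
|01⟩: (-0.8315 - 0.5556)/2 = -0.6936
|10⟩: (-0.8315 + 0.5556)/2 = -0.138
|11⟩: (-0.8315 - 0.5556)/2 = -0.6936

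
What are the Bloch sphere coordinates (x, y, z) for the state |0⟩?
(0, 0, 1)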